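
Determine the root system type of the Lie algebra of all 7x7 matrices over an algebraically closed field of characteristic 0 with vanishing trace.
A6

This is sl(7), which has dimension 7^2 - 1 = 48 and rank 7 - 1 = 6 (a Cartan subalgebra is the diagonal traceless matrices). In the classification of classical Lie algebras, the special linear algebra sl(n+1) has type A_n; here n = 6, so the Dynkin diagram is a chain of 6 nodes with single edges (A_6). Hence the type is A_6.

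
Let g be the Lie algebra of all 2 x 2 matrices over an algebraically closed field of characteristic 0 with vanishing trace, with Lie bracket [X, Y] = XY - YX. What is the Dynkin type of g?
A_1

This is sl(2), which has dimension 2^2 - 1 = 3 and rank 2 - 1 = 1 (a Cartan subalgebra is the diagonal traceless matrices). In the classification of classical Lie algebras, the special linear algebra sl(n+1) has type A_n; here n = 1, so the Dynkin diagram is a chain of 1 nodes with single edges (A_1). Hence the type is A_1.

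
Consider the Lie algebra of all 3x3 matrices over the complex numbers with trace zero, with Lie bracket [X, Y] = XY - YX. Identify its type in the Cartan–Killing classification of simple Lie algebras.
This is sl(3), which has dimension 3^2 - 1 = 8 and rank 3 - 1 = 2 (a Cartan subalgebra is the diagonal traceless matrices). In the classification of classical Lie algebras, the special linear algebra sl(n+1) has type A_n; here n = 2, so the Dynkin diagram is a chain of 2 nodes with single edges (A_2). Hence the type is A_2.

type A_2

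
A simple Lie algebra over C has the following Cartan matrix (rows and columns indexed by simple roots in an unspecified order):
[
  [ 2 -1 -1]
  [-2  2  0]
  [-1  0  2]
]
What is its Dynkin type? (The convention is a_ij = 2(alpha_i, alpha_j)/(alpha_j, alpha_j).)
The matrix has rank 3 with 2's on the diagonal. Reading the off-diagonal entries as Dynkin edges (a single edge where a_ij = a_ji = -1; a double or triple edge where a_ij * a_ji = 2 or 3), the diagram is a chain of 3 nodes with a double edge at one end; the terminal node there is the unique long simple root (C_3). One simple-root ordering that puts it in standard form is (alpha_3, alpha_1, alpha_2). So the algebra is type C_3, i.e. sp(6).

C3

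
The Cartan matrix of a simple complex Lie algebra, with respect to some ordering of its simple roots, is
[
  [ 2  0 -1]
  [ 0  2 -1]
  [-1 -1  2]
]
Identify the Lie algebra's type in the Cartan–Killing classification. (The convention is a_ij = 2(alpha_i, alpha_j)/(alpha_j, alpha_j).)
type A_3

The matrix has rank 3 with 2's on the diagonal. Reading the off-diagonal entries as Dynkin edges (a single edge where a_ij = a_ji = -1; a double or triple edge where a_ij * a_ji = 2 or 3), the diagram is a chain of 3 nodes with single edges (A_3). One simple-root ordering that puts it in standard form is (alpha_1, alpha_3, alpha_2). So the algebra is type A_3, i.e. sl(4).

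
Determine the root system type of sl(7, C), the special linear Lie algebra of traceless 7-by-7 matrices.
A_6

This is sl(7), which has dimension 7^2 - 1 = 48 and rank 7 - 1 = 6 (a Cartan subalgebra is the diagonal traceless matrices). In the classification of classical Lie algebras, the special linear algebra sl(n+1) has type A_n; here n = 6, so the Dynkin diagram is a chain of 6 nodes with single edges (A_6). Hence the type is A_6.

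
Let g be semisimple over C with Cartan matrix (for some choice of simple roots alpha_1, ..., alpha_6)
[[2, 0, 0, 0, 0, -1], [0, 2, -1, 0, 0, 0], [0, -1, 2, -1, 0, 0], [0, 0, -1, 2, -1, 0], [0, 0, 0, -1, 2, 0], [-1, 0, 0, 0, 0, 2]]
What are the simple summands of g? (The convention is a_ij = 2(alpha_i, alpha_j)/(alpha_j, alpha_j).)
The diagram associated to this matrix has two connected components: the simple roots {alpha_1, alpha_6} form a chain of 2 nodes with single edges (A_2), and {alpha_2, alpha_3, alpha_4, alpha_5} form a chain of 4 nodes with single edges (A_4). A semisimple Lie algebra decomposes uniquely as the direct sum of simple ideals, one per connected component of its Dynkin diagram, so g ≅ A_2 ⊕ A_4 (dimension 8 + 24 = 32).

A_2 (sl(3)) ⊕ A_4 (sl(5))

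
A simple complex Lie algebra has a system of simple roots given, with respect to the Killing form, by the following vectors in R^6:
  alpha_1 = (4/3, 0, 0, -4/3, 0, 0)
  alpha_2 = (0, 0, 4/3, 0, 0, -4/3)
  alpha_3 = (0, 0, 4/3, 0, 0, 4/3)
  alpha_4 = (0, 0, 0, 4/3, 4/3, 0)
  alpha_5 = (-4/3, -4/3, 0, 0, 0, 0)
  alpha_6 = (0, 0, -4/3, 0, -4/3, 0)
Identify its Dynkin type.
Compute the Cartan integers a_ij = 2(alpha_i, alpha_j)/(alpha_j, alpha_j); the resulting 6x6 Cartan matrix is
[[2, 0, 0, -1, -1, 0], [0, 2, 0, 0, 0, -1], [0, 0, 2, 0, 0, -1], [-1, 0, 0, 2, 0, -1], [-1, 0, 0, 0, 2, 0], [0, -1, -1, -1, 0, 2]].
All simple roots have the same length, so the diagram is simply laced. The associated Dynkin diagram is a chain of 4 nodes with a fork of two nodes at one end (D_6), so the type is D_6 (the algebra so(12)).

D_6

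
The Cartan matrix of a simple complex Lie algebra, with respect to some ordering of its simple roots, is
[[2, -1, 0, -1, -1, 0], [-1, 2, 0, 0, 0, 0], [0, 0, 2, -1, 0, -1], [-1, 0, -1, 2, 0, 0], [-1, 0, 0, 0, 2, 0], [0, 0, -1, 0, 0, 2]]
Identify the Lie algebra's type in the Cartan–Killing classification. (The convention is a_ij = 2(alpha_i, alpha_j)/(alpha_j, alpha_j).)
D_6

The matrix has rank 6 with 2's on the diagonal. Reading the off-diagonal entries as Dynkin edges (a single edge where a_ij = a_ji = -1; a double or triple edge where a_ij * a_ji = 2 or 3), the diagram is a chain of 4 nodes with a fork of two nodes at one end (D_6). One simple-root ordering that puts it in standard form is (alpha_6, alpha_3, alpha_4, alpha_1, alpha_2, alpha_5). So the algebra is type D_6, i.e. so(12).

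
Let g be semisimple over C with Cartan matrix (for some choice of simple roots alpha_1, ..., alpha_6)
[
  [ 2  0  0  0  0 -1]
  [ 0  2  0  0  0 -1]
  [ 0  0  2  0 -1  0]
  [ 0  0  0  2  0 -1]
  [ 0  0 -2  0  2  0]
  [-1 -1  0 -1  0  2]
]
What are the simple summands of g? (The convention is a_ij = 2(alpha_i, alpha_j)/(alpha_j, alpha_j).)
The diagram associated to this matrix has two connected components: the simple roots {alpha_3, alpha_5} form a chain of 2 nodes with a double edge at one end; the terminal node there is the unique short simple root (B_2), and {alpha_1, alpha_2, alpha_4, alpha_6} form a chain of 2 nodes with a fork of two nodes at one end (D_4). A semisimple Lie algebra decomposes uniquely as the direct sum of simple ideals, one per connected component of its Dynkin diagram, so g ≅ B_2 ⊕ D_4 (dimension 10 + 28 = 38).

B_2 ⊕ D_4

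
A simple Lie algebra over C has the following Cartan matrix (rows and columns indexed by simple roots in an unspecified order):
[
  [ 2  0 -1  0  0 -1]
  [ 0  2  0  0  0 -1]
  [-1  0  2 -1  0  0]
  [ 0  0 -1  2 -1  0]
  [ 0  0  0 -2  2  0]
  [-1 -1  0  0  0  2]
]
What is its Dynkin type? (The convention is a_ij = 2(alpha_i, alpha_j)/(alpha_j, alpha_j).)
The matrix has rank 6 with 2's on the diagonal. Reading the off-diagonal entries as Dynkin edges (a single edge where a_ij = a_ji = -1; a double or triple edge where a_ij * a_ji = 2 or 3), the diagram is a chain of 6 nodes with a double edge at one end; the terminal node there is the unique long simple root (C_6). One simple-root ordering that puts it in standard form is (alpha_2, alpha_6, alpha_1, alpha_3, alpha_4, alpha_5). So the algebra is type C_6, i.e. sp(12).

C_6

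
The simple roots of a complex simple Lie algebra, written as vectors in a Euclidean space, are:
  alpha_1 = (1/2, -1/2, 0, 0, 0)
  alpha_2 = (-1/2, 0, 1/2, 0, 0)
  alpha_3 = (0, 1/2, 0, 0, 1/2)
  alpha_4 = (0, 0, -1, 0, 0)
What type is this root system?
Compute the Cartan integers a_ij = 2(alpha_i, alpha_j)/(alpha_j, alpha_j); the resulting 4x4 Cartan matrix is
[[2, -1, -1, 0], [-1, 2, 0, -1], [-1, 0, 2, 0], [0, -2, 0, 2]].
The roots have two lengths (squared-length ratio 2:1); the short ones are alpha_{1,2,3}. The associated Dynkin diagram is a chain of 4 nodes with a double edge at one end; the terminal node there is the unique long simple root (C_4), so the type is C_4 (the algebra sp(8)).

C_4 (sp(8))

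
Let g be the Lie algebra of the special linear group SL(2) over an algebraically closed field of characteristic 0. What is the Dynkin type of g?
type A_1

This is sl(2), which has dimension 2^2 - 1 = 3 and rank 2 - 1 = 1 (a Cartan subalgebra is the diagonal traceless matrices). In the classification of classical Lie algebras, the special linear algebra sl(n+1) has type A_n; here n = 1, so the Dynkin diagram is a chain of 1 nodes with single edges (A_1). Hence the type is A_1.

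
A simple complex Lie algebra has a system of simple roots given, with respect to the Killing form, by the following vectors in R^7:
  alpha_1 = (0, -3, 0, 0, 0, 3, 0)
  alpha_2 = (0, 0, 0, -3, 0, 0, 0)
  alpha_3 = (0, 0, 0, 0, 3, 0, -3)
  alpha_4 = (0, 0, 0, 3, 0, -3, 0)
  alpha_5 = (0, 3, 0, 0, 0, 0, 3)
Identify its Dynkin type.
B5

Compute the Cartan integers a_ij = 2(alpha_i, alpha_j)/(alpha_j, alpha_j); the resulting 5x5 Cartan matrix is
[[2, 0, 0, -1, -1], [0, 2, 0, -1, 0], [0, 0, 2, 0, -1], [-1, -2, 0, 2, 0], [-1, 0, -1, 0, 2]].
The roots have two lengths (squared-length ratio 2:1); the short ones are alpha_{2}. The associated Dynkin diagram is a chain of 5 nodes with a double edge at one end; the terminal node there is the unique short simple root (B_5), so the type is B_5 (the algebra so(11)).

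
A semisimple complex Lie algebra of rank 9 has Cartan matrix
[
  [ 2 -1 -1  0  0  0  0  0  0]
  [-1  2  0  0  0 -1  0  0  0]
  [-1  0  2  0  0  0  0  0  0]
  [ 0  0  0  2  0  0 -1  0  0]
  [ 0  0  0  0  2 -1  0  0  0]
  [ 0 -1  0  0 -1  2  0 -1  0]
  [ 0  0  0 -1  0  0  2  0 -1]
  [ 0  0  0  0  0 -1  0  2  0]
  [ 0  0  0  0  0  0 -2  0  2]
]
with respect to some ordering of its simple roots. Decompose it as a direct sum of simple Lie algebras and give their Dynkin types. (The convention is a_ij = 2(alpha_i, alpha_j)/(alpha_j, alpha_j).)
The diagram associated to this matrix has two connected components: the simple roots {alpha_4, alpha_7, alpha_9} form a chain of 3 nodes with a double edge at one end; the terminal node there is the unique long simple root (C_3), and {alpha_1, alpha_2, alpha_3, alpha_5, alpha_6, alpha_8} form a chain of 4 nodes with a fork of two nodes at one end (D_6). A semisimple Lie algebra decomposes uniquely as the direct sum of simple ideals, one per connected component of its Dynkin diagram, so g ≅ C_3 ⊕ D_6 (dimension 21 + 66 = 87).

type C_3 ⊕ type D_6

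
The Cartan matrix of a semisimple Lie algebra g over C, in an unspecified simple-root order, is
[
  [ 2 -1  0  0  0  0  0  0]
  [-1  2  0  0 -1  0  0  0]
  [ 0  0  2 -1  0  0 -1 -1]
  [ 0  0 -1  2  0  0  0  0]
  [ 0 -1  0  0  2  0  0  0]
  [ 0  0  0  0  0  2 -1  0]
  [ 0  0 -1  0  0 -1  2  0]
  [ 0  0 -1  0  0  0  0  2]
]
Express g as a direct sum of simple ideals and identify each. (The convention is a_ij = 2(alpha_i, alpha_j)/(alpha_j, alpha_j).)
type A_3 ⊕ type D_5

The diagram associated to this matrix has two connected components: the simple roots {alpha_1, alpha_2, alpha_5} form a chain of 3 nodes with single edges (A_3), and {alpha_3, alpha_4, alpha_6, alpha_7, alpha_8} form a chain of 3 nodes with a fork of two nodes at one end (D_5). A semisimple Lie algebra decomposes uniquely as the direct sum of simple ideals, one per connected component of its Dynkin diagram, so g ≅ A_3 ⊕ D_5 (dimension 15 + 45 = 60).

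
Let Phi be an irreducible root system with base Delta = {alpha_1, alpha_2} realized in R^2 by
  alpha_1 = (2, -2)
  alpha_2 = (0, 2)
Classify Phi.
Compute the Cartan integers a_ij = 2(alpha_i, alpha_j)/(alpha_j, alpha_j); the resulting 2x2 Cartan matrix is
[[2, -2], [-1, 2]].
The roots have two lengths (squared-length ratio 2:1); the short ones are alpha_{2}. The associated Dynkin diagram is a chain of 2 nodes with a double edge at one end; the terminal node there is the unique short simple root (B_2), so the type is B_2 (the algebra so(5)).

B2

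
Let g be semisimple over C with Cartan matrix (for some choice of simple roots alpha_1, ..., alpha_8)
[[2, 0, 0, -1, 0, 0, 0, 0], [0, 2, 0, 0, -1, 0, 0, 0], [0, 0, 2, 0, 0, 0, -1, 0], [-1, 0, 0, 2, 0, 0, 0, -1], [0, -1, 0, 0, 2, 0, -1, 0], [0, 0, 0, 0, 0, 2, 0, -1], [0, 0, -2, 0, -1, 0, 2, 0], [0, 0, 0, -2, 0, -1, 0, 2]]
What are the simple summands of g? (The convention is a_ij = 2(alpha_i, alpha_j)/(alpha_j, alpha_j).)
B4 + F4

The diagram associated to this matrix has two connected components: the simple roots {alpha_2, alpha_3, alpha_5, alpha_7} form a chain of 4 nodes with a double edge at one end; the terminal node there is the unique short simple root (B_4), and {alpha_1, alpha_4, alpha_6, alpha_8} form a chain of 4 nodes with a double edge between the middle two (F_4). A semisimple Lie algebra decomposes uniquely as the direct sum of simple ideals, one per connected component of its Dynkin diagram, so g ≅ B_4 ⊕ F_4 (dimension 36 + 52 = 88).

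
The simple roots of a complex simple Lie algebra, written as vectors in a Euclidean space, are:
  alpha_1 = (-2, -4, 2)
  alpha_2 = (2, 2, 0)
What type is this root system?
Compute the Cartan integers a_ij = 2(alpha_i, alpha_j)/(alpha_j, alpha_j); the resulting 2x2 Cartan matrix is
[[2, -3], [-1, 2]].
The roots have two lengths (squared-length ratio 3:1); the short ones are alpha_{2}. The associated Dynkin diagram is two nodes joined by a triple edge (G_2), so the type is G_2.

type G_2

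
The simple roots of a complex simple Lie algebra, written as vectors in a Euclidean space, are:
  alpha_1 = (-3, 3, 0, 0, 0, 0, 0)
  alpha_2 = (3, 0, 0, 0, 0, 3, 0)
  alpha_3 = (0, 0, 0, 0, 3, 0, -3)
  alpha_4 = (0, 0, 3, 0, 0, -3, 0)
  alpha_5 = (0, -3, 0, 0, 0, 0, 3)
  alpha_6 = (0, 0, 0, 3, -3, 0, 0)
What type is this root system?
Compute the Cartan integers a_ij = 2(alpha_i, alpha_j)/(alpha_j, alpha_j); the resulting 6x6 Cartan matrix is
[[2, -1, 0, 0, -1, 0], [-1, 2, 0, -1, 0, 0], [0, 0, 2, 0, -1, -1], [0, -1, 0, 2, 0, 0], [-1, 0, -1, 0, 2, 0], [0, 0, -1, 0, 0, 2]].
All simple roots have the same length, so the diagram is simply laced. The associated Dynkin diagram is a chain of 6 nodes with single edges (A_6), so the type is A_6 (the algebra sl(7)).

A6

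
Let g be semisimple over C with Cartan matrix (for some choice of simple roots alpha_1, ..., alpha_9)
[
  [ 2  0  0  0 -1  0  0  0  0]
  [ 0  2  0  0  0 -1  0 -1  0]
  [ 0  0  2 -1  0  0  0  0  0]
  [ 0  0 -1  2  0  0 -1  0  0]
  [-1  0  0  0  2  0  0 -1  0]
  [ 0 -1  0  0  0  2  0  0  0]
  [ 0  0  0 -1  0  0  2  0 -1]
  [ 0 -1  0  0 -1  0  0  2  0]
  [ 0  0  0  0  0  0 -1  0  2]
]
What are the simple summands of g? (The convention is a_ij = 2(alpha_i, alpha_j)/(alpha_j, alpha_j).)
A4 ⊕ A5

The diagram associated to this matrix has two connected components: the simple roots {alpha_3, alpha_4, alpha_7, alpha_9} form a chain of 4 nodes with single edges (A_4), and {alpha_1, alpha_2, alpha_5, alpha_6, alpha_8} form a chain of 5 nodes with single edges (A_5). A semisimple Lie algebra decomposes uniquely as the direct sum of simple ideals, one per connected component of its Dynkin diagram, so g ≅ A_4 ⊕ A_5 (dimension 24 + 35 = 59).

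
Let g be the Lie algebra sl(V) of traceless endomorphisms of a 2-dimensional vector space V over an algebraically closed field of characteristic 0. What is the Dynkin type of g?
This is sl(2), which has dimension 2^2 - 1 = 3 and rank 2 - 1 = 1 (a Cartan subalgebra is the diagonal traceless matrices). In the classification of classical Lie algebras, the special linear algebra sl(n+1) has type A_n; here n = 1, so the Dynkin diagram is a chain of 1 nodes with single edges (A_1). Hence the type is A_1.

type A_1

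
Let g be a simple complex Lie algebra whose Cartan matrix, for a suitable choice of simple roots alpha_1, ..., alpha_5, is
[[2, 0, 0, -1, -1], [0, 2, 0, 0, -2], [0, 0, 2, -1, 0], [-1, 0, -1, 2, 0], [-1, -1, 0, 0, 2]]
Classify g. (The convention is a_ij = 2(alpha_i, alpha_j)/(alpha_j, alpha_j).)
The matrix has rank 5 with 2's on the diagonal. Reading the off-diagonal entries as Dynkin edges (a single edge where a_ij = a_ji = -1; a double or triple edge where a_ij * a_ji = 2 or 3), the diagram is a chain of 5 nodes with a double edge at one end; the terminal node there is the unique long simple root (C_5). One simple-root ordering that puts it in standard form is (alpha_3, alpha_4, alpha_1, alpha_5, alpha_2). So the algebra is type C_5, i.e. sp(10).

type C_5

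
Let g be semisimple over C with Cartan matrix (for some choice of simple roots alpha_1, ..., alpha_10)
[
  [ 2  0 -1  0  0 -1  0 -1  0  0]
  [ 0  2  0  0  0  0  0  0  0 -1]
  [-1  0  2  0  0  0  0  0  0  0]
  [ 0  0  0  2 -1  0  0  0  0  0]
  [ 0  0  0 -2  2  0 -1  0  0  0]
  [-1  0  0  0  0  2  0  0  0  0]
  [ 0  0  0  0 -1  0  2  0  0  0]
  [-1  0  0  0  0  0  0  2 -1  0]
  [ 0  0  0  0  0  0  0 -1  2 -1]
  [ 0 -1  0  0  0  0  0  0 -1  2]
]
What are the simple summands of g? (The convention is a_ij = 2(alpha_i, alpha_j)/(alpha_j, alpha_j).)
type B_3 + type D_7

The diagram associated to this matrix has two connected components: the simple roots {alpha_4, alpha_5, alpha_7} form a chain of 3 nodes with a double edge at one end; the terminal node there is the unique short simple root (B_3), and {alpha_1, alpha_2, alpha_3, alpha_6, alpha_8, alpha_9, alpha_10} form a chain of 5 nodes with a fork of two nodes at one end (D_7). A semisimple Lie algebra decomposes uniquely as the direct sum of simple ideals, one per connected component of its Dynkin diagram, so g ≅ B_3 ⊕ D_7 (dimension 21 + 91 = 112).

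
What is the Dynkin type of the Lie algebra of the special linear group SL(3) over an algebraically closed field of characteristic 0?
type A_2

This is sl(3), which has dimension 3^2 - 1 = 8 and rank 3 - 1 = 2 (a Cartan subalgebra is the diagonal traceless matrices). In the classification of classical Lie algebras, the special linear algebra sl(n+1) has type A_n; here n = 2, so the Dynkin diagram is a chain of 2 nodes with single edges (A_2). Hence the type is A_2.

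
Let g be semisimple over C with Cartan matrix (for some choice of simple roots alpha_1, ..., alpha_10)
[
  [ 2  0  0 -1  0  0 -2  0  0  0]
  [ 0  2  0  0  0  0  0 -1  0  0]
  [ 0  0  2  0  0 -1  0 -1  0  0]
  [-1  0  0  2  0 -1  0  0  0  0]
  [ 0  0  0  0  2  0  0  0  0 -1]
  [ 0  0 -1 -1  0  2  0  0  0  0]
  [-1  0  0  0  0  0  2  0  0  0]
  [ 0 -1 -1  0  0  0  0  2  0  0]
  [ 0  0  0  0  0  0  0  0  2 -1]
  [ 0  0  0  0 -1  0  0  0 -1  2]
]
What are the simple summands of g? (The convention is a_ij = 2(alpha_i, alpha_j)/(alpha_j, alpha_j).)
A_3 + B_7

The diagram associated to this matrix has two connected components: the simple roots {alpha_5, alpha_9, alpha_10} form a chain of 3 nodes with single edges (A_3), and {alpha_1, alpha_2, alpha_3, alpha_4, alpha_6, alpha_7, alpha_8} form a chain of 7 nodes with a double edge at one end; the terminal node there is the unique short simple root (B_7). A semisimple Lie algebra decomposes uniquely as the direct sum of simple ideals, one per connected component of its Dynkin diagram, so g ≅ A_3 ⊕ B_7 (dimension 15 + 105 = 120).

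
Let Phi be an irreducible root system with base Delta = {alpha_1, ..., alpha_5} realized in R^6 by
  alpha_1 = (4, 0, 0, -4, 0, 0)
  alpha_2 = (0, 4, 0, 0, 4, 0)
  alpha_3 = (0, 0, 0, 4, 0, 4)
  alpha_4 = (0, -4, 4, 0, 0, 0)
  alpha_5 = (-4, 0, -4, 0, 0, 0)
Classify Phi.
Compute the Cartan integers a_ij = 2(alpha_i, alpha_j)/(alpha_j, alpha_j); the resulting 5x5 Cartan matrix is
[[2, 0, -1, 0, -1], [0, 2, 0, -1, 0], [-1, 0, 2, 0, 0], [0, -1, 0, 2, -1], [-1, 0, 0, -1, 2]].
All simple roots have the same length, so the diagram is simply laced. The associated Dynkin diagram is a chain of 5 nodes with single edges (A_5), so the type is A_5 (the algebra sl(6)).

A5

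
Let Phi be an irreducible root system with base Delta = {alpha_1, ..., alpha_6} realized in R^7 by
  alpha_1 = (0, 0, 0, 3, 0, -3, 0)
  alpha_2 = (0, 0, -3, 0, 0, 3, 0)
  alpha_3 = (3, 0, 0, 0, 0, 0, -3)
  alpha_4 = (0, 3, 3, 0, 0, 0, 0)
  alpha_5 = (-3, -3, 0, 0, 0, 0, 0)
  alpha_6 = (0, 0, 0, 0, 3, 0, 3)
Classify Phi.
Compute the Cartan integers a_ij = 2(alpha_i, alpha_j)/(alpha_j, alpha_j); the resulting 6x6 Cartan matrix is
[[2, -1, 0, 0, 0, 0], [-1, 2, 0, -1, 0, 0], [0, 0, 2, 0, -1, -1], [0, -1, 0, 2, -1, 0], [0, 0, -1, -1, 2, 0], [0, 0, -1, 0, 0, 2]].
All simple roots have the same length, so the diagram is simply laced. The associated Dynkin diagram is a chain of 6 nodes with single edges (A_6), so the type is A_6 (the algebra sl(7)).

type A_6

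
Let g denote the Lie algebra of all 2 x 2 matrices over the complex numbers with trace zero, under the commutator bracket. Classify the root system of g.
This is sl(2), which has dimension 2^2 - 1 = 3 and rank 2 - 1 = 1 (a Cartan subalgebra is the diagonal traceless matrices). In the classification of classical Lie algebras, the special linear algebra sl(n+1) has type A_n; here n = 1, so the Dynkin diagram is a chain of 1 nodes with single edges (A_1). Hence the type is A_1.

A_1 (sl(2))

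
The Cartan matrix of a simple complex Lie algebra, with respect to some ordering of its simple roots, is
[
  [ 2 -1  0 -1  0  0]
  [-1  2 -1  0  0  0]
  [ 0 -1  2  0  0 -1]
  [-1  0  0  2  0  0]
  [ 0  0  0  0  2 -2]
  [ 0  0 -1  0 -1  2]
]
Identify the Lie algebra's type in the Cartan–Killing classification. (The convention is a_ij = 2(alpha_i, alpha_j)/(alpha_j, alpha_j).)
The matrix has rank 6 with 2's on the diagonal. Reading the off-diagonal entries as Dynkin edges (a single edge where a_ij = a_ji = -1; a double or triple edge where a_ij * a_ji = 2 or 3), the diagram is a chain of 6 nodes with a double edge at one end; the terminal node there is the unique long simple root (C_6). One simple-root ordering that puts it in standard form is (alpha_4, alpha_1, alpha_2, alpha_3, alpha_6, alpha_5). So the algebra is type C_6, i.e. sp(12).

C6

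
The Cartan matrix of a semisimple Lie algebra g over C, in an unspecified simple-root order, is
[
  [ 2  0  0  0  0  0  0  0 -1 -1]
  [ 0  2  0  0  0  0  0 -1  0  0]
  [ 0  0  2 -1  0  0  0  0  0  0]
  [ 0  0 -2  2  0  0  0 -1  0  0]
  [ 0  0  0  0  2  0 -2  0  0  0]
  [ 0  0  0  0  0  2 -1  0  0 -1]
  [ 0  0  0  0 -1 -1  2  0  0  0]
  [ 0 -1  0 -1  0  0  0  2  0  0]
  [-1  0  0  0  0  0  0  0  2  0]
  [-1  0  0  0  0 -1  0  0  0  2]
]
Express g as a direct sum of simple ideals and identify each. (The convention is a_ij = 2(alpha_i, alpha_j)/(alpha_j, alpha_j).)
B_4 (so(9)) ⊕ C_6 (sp(12))

The diagram associated to this matrix has two connected components: the simple roots {alpha_2, alpha_3, alpha_4, alpha_8} form a chain of 4 nodes with a double edge at one end; the terminal node there is the unique short simple root (B_4), and {alpha_1, alpha_5, alpha_6, alpha_7, alpha_9, alpha_10} form a chain of 6 nodes with a double edge at one end; the terminal node there is the unique long simple root (C_6). A semisimple Lie algebra decomposes uniquely as the direct sum of simple ideals, one per connected component of its Dynkin diagram, so g ≅ B_4 ⊕ C_6 (dimension 36 + 78 = 114).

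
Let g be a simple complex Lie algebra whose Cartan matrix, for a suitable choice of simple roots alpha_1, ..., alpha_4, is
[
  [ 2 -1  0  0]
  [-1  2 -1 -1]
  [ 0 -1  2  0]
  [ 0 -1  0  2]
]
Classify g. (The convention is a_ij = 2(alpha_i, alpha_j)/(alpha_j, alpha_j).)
The matrix has rank 4 with 2's on the diagonal. Reading the off-diagonal entries as Dynkin edges (a single edge where a_ij = a_ji = -1; a double or triple edge where a_ij * a_ji = 2 or 3), the diagram is a chain of 2 nodes with a fork of two nodes at one end (D_4). One simple-root ordering that puts it in standard form is (alpha_3, alpha_2, alpha_4, alpha_1). So the algebra is type D_4, i.e. so(8).

type D_4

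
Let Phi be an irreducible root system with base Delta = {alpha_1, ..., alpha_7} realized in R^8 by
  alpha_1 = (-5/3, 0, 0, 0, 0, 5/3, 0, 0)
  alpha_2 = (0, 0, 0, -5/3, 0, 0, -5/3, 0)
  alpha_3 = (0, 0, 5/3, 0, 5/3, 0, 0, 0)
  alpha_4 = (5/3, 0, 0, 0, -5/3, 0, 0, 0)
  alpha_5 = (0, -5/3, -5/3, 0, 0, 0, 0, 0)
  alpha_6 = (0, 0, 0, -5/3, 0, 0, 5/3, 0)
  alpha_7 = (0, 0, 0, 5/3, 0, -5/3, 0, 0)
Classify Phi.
Compute the Cartan integers a_ij = 2(alpha_i, alpha_j)/(alpha_j, alpha_j); the resulting 7x7 Cartan matrix is
[[2, 0, 0, -1, 0, 0, -1], [0, 2, 0, 0, 0, 0, -1], [0, 0, 2, -1, -1, 0, 0], [-1, 0, -1, 2, 0, 0, 0], [0, 0, -1, 0, 2, 0, 0], [0, 0, 0, 0, 0, 2, -1], [-1, -1, 0, 0, 0, -1, 2]].
All simple roots have the same length, so the diagram is simply laced. The associated Dynkin diagram is a chain of 5 nodes with a fork of two nodes at one end (D_7), so the type is D_7 (the algebra so(14)).

D7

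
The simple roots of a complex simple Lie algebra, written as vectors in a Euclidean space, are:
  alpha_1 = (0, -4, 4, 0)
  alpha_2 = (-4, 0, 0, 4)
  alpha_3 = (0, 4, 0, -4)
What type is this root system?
A_3

Compute the Cartan integers a_ij = 2(alpha_i, alpha_j)/(alpha_j, alpha_j); the resulting 3x3 Cartan matrix is
[[2, 0, -1], [0, 2, -1], [-1, -1, 2]].
All simple roots have the same length, so the diagram is simply laced. The associated Dynkin diagram is a chain of 3 nodes with single edges (A_3), so the type is A_3 (the algebra sl(4)).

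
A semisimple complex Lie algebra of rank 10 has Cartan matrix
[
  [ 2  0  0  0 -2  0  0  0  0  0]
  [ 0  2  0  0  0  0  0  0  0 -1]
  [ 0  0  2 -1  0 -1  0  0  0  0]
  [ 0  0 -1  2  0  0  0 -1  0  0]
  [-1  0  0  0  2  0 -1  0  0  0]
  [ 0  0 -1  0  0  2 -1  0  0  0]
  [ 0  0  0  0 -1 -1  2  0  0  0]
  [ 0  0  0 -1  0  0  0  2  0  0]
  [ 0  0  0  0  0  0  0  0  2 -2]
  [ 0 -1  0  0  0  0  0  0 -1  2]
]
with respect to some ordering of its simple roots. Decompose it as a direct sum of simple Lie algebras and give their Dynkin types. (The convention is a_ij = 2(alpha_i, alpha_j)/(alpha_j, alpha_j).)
The diagram associated to this matrix has two connected components: the simple roots {alpha_2, alpha_9, alpha_10} form a chain of 3 nodes with a double edge at one end; the terminal node there is the unique long simple root (C_3), and {alpha_1, alpha_3, alpha_4, alpha_5, alpha_6, alpha_7, alpha_8} form a chain of 7 nodes with a double edge at one end; the terminal node there is the unique long simple root (C_7). A semisimple Lie algebra decomposes uniquely as the direct sum of simple ideals, one per connected component of its Dynkin diagram, so g ≅ C_3 ⊕ C_7 (dimension 21 + 105 = 126).

type C_3 + type C_7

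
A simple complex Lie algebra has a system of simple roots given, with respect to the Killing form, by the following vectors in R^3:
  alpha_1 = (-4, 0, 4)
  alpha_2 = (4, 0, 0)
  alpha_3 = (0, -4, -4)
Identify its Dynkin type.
type B_3

Compute the Cartan integers a_ij = 2(alpha_i, alpha_j)/(alpha_j, alpha_j); the resulting 3x3 Cartan matrix is
[[2, -2, -1], [-1, 2, 0], [-1, 0, 2]].
The roots have two lengths (squared-length ratio 2:1); the short ones are alpha_{2}. The associated Dynkin diagram is a chain of 3 nodes with a double edge at one end; the terminal node there is the unique short simple root (B_3), so the type is B_3 (the algebra so(7)).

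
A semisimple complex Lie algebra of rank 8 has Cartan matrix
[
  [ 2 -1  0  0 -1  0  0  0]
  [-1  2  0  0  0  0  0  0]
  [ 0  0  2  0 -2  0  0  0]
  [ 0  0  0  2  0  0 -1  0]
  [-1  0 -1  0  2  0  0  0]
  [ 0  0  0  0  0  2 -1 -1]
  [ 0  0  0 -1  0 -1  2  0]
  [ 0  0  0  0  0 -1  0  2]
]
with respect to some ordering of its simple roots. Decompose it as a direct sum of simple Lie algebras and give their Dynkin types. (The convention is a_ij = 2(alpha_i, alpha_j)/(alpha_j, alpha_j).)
The diagram associated to this matrix has two connected components: the simple roots {alpha_4, alpha_6, alpha_7, alpha_8} form a chain of 4 nodes with single edges (A_4), and {alpha_1, alpha_2, alpha_3, alpha_5} form a chain of 4 nodes with a double edge at one end; the terminal node there is the unique long simple root (C_4). A semisimple Lie algebra decomposes uniquely as the direct sum of simple ideals, one per connected component of its Dynkin diagram, so g ≅ A_4 ⊕ C_4 (dimension 24 + 36 = 60).

A_4 (sl(5)) + C_4 (sp(8))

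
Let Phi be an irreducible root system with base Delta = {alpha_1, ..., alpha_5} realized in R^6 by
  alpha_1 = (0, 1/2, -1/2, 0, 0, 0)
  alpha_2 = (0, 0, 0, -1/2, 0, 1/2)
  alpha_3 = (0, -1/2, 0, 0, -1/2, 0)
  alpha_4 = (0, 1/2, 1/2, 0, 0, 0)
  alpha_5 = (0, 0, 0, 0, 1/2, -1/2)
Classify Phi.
D5

Compute the Cartan integers a_ij = 2(alpha_i, alpha_j)/(alpha_j, alpha_j); the resulting 5x5 Cartan matrix is
[[2, 0, -1, 0, 0], [0, 2, 0, 0, -1], [-1, 0, 2, -1, -1], [0, 0, -1, 2, 0], [0, -1, -1, 0, 2]].
All simple roots have the same length, so the diagram is simply laced. The associated Dynkin diagram is a chain of 3 nodes with a fork of two nodes at one end (D_5), so the type is D_5 (the algebra so(10)).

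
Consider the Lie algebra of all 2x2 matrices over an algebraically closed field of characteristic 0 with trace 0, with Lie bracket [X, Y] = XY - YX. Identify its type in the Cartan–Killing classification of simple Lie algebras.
This is sl(2), which has dimension 2^2 - 1 = 3 and rank 2 - 1 = 1 (a Cartan subalgebra is the diagonal traceless matrices). In the classification of classical Lie algebras, the special linear algebra sl(n+1) has type A_n; here n = 1, so the Dynkin diagram is a chain of 1 nodes with single edges (A_1). Hence the type is A_1.

A_1 (sl(2))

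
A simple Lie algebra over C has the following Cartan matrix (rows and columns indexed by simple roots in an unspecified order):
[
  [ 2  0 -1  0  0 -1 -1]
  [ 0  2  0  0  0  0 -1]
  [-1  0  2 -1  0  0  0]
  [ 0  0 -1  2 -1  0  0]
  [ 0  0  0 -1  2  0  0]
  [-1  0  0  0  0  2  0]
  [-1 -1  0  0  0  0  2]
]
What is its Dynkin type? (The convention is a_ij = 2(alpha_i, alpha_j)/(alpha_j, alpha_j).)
The matrix has rank 7 with 2's on the diagonal. Reading the off-diagonal entries as Dynkin edges (a single edge where a_ij = a_ji = -1; a double or triple edge where a_ij * a_ji = 2 or 3), the diagram is a chain of 6 nodes with one extra node attached to the third node from one end (E_7). One simple-root ordering that puts it in standard form is (alpha_2, alpha_6, alpha_7, alpha_1, alpha_3, alpha_4, alpha_5). So the algebra is type E_7.

type E_7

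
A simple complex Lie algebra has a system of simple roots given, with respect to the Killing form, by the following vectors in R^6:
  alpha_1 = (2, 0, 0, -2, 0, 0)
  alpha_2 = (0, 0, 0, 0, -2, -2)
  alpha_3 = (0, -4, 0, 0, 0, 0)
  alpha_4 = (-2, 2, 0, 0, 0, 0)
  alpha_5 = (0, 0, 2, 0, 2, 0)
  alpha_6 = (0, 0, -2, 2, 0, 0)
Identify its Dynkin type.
type C_6

Compute the Cartan integers a_ij = 2(alpha_i, alpha_j)/(alpha_j, alpha_j); the resulting 6x6 Cartan matrix is
[[2, 0, 0, -1, 0, -1], [0, 2, 0, 0, -1, 0], [0, 0, 2, -2, 0, 0], [-1, 0, -1, 2, 0, 0], [0, -1, 0, 0, 2, -1], [-1, 0, 0, 0, -1, 2]].
The roots have two lengths (squared-length ratio 2:1); the short ones are alpha_{1,2,4,5,6}. The associated Dynkin diagram is a chain of 6 nodes with a double edge at one end; the terminal node there is the unique long simple root (C_6), so the type is C_6 (the algebra sp(12)).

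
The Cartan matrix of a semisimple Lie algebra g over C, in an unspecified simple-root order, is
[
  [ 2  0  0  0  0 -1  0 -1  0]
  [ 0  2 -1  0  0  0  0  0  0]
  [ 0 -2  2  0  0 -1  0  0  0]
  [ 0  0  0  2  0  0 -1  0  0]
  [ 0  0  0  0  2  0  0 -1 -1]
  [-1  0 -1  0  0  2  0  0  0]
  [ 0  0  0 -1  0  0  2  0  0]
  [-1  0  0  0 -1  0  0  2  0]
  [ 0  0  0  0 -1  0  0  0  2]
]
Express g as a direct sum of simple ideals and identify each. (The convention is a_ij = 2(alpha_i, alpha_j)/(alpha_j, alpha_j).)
A_2 (sl(3)) + B_7 (so(15))

The diagram associated to this matrix has two connected components: the simple roots {alpha_4, alpha_7} form a chain of 2 nodes with single edges (A_2), and {alpha_1, alpha_2, alpha_3, alpha_5, alpha_6, alpha_8, alpha_9} form a chain of 7 nodes with a double edge at one end; the terminal node there is the unique short simple root (B_7). A semisimple Lie algebra decomposes uniquely as the direct sum of simple ideals, one per connected component of its Dynkin diagram, so g ≅ A_2 ⊕ B_7 (dimension 8 + 105 = 113).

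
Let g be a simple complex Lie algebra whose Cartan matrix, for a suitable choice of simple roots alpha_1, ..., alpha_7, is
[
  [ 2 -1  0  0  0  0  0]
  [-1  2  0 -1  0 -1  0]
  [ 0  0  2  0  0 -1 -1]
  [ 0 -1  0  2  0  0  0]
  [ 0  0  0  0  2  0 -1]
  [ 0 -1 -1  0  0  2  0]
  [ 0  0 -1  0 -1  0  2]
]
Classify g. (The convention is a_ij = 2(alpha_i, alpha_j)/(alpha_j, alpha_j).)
The matrix has rank 7 with 2's on the diagonal. Reading the off-diagonal entries as Dynkin edges (a single edge where a_ij = a_ji = -1; a double or triple edge where a_ij * a_ji = 2 or 3), the diagram is a chain of 5 nodes with a fork of two nodes at one end (D_7). One simple-root ordering that puts it in standard form is (alpha_5, alpha_7, alpha_3, alpha_6, alpha_2, alpha_1, alpha_4). So the algebra is type D_7, i.e. so(14).

type D_7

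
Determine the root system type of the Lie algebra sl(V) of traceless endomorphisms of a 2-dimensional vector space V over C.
This is sl(2), which has dimension 2^2 - 1 = 3 and rank 2 - 1 = 1 (a Cartan subalgebra is the diagonal traceless matrices). In the classification of classical Lie algebras, the special linear algebra sl(n+1) has type A_n; here n = 1, so the Dynkin diagram is a chain of 1 nodes with single edges (A_1). Hence the type is A_1.

A_1 (sl(2))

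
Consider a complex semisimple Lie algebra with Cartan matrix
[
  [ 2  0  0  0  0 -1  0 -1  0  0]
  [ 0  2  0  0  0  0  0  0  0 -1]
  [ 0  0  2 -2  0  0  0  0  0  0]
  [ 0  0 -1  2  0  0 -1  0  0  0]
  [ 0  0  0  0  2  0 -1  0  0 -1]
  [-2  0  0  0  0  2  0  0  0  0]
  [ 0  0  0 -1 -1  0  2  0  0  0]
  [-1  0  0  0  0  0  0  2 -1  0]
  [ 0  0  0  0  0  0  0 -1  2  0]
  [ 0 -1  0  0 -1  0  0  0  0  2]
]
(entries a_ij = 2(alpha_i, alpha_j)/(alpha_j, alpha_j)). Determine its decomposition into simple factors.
The diagram associated to this matrix has two connected components: the simple roots {alpha_1, alpha_6, alpha_8, alpha_9} form a chain of 4 nodes with a double edge at one end; the terminal node there is the unique long simple root (C_4), and {alpha_2, alpha_3, alpha_4, alpha_5, alpha_7, alpha_10} form a chain of 6 nodes with a double edge at one end; the terminal node there is the unique long simple root (C_6). A semisimple Lie algebra decomposes uniquely as the direct sum of simple ideals, one per connected component of its Dynkin diagram, so g ≅ C_4 ⊕ C_6 (dimension 36 + 78 = 114).

type C_4 + type C_6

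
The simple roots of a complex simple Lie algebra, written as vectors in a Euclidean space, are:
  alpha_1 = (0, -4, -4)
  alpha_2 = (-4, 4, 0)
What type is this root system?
A2

Compute the Cartan integers a_ij = 2(alpha_i, alpha_j)/(alpha_j, alpha_j); the resulting 2x2 Cartan matrix is
[[2, -1], [-1, 2]].
All simple roots have the same length, so the diagram is simply laced. The associated Dynkin diagram is a chain of 2 nodes with single edges (A_2), so the type is A_2 (the algebra sl(3)).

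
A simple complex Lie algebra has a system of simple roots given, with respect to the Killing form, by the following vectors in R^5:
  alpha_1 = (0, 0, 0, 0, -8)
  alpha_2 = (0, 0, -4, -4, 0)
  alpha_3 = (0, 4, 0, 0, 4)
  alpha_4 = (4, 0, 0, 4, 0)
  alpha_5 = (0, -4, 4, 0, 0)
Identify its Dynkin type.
Compute the Cartan integers a_ij = 2(alpha_i, alpha_j)/(alpha_j, alpha_j); the resulting 5x5 Cartan matrix is
[[2, 0, -2, 0, 0], [0, 2, 0, -1, -1], [-1, 0, 2, 0, -1], [0, -1, 0, 2, 0], [0, -1, -1, 0, 2]].
The roots have two lengths (squared-length ratio 2:1); the short ones are alpha_{2,3,4,5}. The associated Dynkin diagram is a chain of 5 nodes with a double edge at one end; the terminal node there is the unique long simple root (C_5), so the type is C_5 (the algebra sp(10)).

C_5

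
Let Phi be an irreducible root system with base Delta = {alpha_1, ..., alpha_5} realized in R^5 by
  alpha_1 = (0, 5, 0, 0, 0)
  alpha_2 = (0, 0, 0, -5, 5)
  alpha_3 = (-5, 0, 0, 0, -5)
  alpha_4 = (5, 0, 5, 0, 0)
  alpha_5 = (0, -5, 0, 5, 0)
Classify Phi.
type B_5

Compute the Cartan integers a_ij = 2(alpha_i, alpha_j)/(alpha_j, alpha_j); the resulting 5x5 Cartan matrix is
[[2, 0, 0, 0, -1], [0, 2, -1, 0, -1], [0, -1, 2, -1, 0], [0, 0, -1, 2, 0], [-2, -1, 0, 0, 2]].
The roots have two lengths (squared-length ratio 2:1); the short ones are alpha_{1}. The associated Dynkin diagram is a chain of 5 nodes with a double edge at one end; the terminal node there is the unique short simple root (B_5), so the type is B_5 (the algebra so(11)).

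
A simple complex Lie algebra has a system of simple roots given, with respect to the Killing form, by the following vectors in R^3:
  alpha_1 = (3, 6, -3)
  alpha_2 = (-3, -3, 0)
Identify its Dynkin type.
Compute the Cartan integers a_ij = 2(alpha_i, alpha_j)/(alpha_j, alpha_j); the resulting 2x2 Cartan matrix is
[[2, -3], [-1, 2]].
The roots have two lengths (squared-length ratio 3:1); the short ones are alpha_{2}. The associated Dynkin diagram is two nodes joined by a triple edge (G_2), so the type is G_2.

G_2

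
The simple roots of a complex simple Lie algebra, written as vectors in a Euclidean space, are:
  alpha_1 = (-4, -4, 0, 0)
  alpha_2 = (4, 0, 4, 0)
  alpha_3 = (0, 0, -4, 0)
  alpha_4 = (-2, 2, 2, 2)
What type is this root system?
Compute the Cartan integers a_ij = 2(alpha_i, alpha_j)/(alpha_j, alpha_j); the resulting 4x4 Cartan matrix is
[[2, -1, 0, 0], [-1, 2, -2, 0], [0, -1, 2, -1], [0, 0, -1, 2]].
The roots have two lengths (squared-length ratio 2:1); the short ones are alpha_{3,4}. The associated Dynkin diagram is a chain of 4 nodes with a double edge between the middle two (F_4), so the type is F_4.

F4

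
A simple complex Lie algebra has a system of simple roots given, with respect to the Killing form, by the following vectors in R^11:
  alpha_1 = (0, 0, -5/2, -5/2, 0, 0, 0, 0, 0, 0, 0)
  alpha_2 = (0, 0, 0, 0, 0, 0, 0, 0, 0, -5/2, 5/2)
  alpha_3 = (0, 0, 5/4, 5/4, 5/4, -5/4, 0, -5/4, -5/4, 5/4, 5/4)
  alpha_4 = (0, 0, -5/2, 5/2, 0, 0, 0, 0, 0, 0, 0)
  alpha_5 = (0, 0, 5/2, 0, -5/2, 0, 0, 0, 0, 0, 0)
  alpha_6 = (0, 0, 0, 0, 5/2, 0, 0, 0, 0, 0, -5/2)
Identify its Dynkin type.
E_6

Compute the Cartan integers a_ij = 2(alpha_i, alpha_j)/(alpha_j, alpha_j); the resulting 6x6 Cartan matrix is
[[2, 0, -1, 0, -1, 0], [0, 2, 0, 0, 0, -1], [-1, 0, 2, 0, 0, 0], [0, 0, 0, 2, -1, 0], [-1, 0, 0, -1, 2, -1], [0, -1, 0, 0, -1, 2]].
All simple roots have the same length, so the diagram is simply laced. The associated Dynkin diagram is a chain of 5 nodes with one extra node attached to the third node from one end (E_6), so the type is E_6.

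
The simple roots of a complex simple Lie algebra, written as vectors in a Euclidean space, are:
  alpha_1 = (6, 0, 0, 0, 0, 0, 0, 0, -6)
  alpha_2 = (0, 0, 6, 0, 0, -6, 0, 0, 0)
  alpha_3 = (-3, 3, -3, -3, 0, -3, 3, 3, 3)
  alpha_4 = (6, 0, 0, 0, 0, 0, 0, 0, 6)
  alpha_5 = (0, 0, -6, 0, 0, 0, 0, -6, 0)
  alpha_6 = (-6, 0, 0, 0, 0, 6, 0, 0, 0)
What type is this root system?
Compute the Cartan integers a_ij = 2(alpha_i, alpha_j)/(alpha_j, alpha_j); the resulting 6x6 Cartan matrix is
[[2, 0, -1, 0, 0, -1], [0, 2, 0, 0, -1, -1], [-1, 0, 2, 0, 0, 0], [0, 0, 0, 2, 0, -1], [0, -1, 0, 0, 2, 0], [-1, -1, 0, -1, 0, 2]].
All simple roots have the same length, so the diagram is simply laced. The associated Dynkin diagram is a chain of 5 nodes with one extra node attached to the third node from one end (E_6), so the type is E_6.

E_6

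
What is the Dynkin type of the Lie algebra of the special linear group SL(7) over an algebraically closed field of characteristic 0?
This is sl(7), which has dimension 7^2 - 1 = 48 and rank 7 - 1 = 6 (a Cartan subalgebra is the diagonal traceless matrices). In the classification of classical Lie algebras, the special linear algebra sl(n+1) has type A_n; here n = 6, so the Dynkin diagram is a chain of 6 nodes with single edges (A_6). Hence the type is A_6.

A_6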